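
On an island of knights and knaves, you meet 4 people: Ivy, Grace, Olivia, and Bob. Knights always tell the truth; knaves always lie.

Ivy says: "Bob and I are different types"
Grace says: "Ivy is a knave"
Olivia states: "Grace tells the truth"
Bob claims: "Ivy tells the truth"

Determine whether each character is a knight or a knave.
Ivy is a knave.
Grace is a knight.
Olivia is a knight.
Bob is a knave.

Verification:
- Ivy (knave) says "Bob and I are different types" - this is FALSE (a lie) because Ivy is a knave and Bob is a knave.
- Grace (knight) says "Ivy is a knave" - this is TRUE because Ivy is a knave.
- Olivia (knight) says "Grace tells the truth" - this is TRUE because Grace is a knight.
- Bob (knave) says "Ivy tells the truth" - this is FALSE (a lie) because Ivy is a knave.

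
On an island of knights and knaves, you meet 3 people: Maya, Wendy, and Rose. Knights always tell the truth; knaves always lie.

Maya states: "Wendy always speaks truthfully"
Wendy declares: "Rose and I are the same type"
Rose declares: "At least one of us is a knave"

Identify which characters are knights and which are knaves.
Maya is a knave.
Wendy is a knave.
Rose is a knight.

Verification:
- Maya (knave) says "Wendy always speaks truthfully" - this is FALSE (a lie) because Wendy is a knave.
- Wendy (knave) says "Rose and I are the same type" - this is FALSE (a lie) because Wendy is a knave and Rose is a knight.
- Rose (knight) says "At least one of us is a knave" - this is TRUE because Maya and Wendy are knaves.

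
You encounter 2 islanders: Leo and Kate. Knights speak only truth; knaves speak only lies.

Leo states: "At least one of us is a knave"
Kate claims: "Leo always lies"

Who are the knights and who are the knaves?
Leo is a knight.
Kate is a knave.

Verification:
- Leo (knight) says "At least one of us is a knave" - this is TRUE because Kate is a knave.
- Kate (knave) says "Leo always lies" - this is FALSE (a lie) because Leo is a knight.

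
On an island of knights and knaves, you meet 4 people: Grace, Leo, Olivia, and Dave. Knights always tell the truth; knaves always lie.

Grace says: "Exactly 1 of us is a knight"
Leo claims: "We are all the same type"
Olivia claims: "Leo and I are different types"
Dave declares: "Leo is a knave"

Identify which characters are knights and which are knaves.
Grace is a knave.
Leo is a knave.
Olivia is a knight.
Dave is a knight.

Verification:
- Grace (knave) says "Exactly 1 of us is a knight" - this is FALSE (a lie) because there are 2 knights.
- Leo (knave) says "We are all the same type" - this is FALSE (a lie) because Olivia and Dave are knights and Grace and Leo are knaves.
- Olivia (knight) says "Leo and I are different types" - this is TRUE because Olivia is a knight and Leo is a knave.
- Dave (knight) says "Leo is a knave" - this is TRUE because Leo is a knave.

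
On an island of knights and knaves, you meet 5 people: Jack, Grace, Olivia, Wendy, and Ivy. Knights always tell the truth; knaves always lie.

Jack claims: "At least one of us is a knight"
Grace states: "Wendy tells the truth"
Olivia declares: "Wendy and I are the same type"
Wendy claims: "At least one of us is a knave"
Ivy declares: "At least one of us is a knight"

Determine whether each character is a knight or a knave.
Jack is a knight.
Grace is a knight.
Olivia is a knave.
Wendy is a knight.
Ivy is a knight.

Verification:
- Jack (knight) says "At least one of us is a knight" - this is TRUE because Jack, Grace, Wendy, and Ivy are knights.
- Grace (knight) says "Wendy tells the truth" - this is TRUE because Wendy is a knight.
- Olivia (knave) says "Wendy and I are the same type" - this is FALSE (a lie) because Olivia is a knave and Wendy is a knight.
- Wendy (knight) says "At least one of us is a knave" - this is TRUE because Olivia is a knave.
- Ivy (knight) says "At least one of us is a knight" - this is TRUE because Jack, Grace, Wendy, and Ivy are knights.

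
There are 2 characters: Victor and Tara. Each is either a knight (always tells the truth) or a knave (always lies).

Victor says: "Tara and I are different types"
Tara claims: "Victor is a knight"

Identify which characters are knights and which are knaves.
Victor is a knave.
Tara is a knave.

Verification:
- Victor (knave) says "Tara and I are different types" - this is FALSE (a lie) because Victor is a knave and Tara is a knave.
- Tara (knave) says "Victor is a knight" - this is FALSE (a lie) because Victor is a knave.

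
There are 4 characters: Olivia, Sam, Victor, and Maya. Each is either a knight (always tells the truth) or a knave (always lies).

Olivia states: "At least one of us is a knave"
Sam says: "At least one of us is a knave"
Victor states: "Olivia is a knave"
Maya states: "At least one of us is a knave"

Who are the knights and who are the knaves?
Olivia is a knight.
Sam is a knight.
Victor is a knave.
Maya is a knight.

Verification:
- Olivia (knight) says "At least one of us is a knave" - this is TRUE because Victor is a knave.
- Sam (knight) says "At least one of us is a knave" - this is TRUE because Victor is a knave.
- Victor (knave) says "Olivia is a knave" - this is FALSE (a lie) because Olivia is a knight.
- Maya (knight) says "At least one of us is a knave" - this is TRUE because Victor is a knave.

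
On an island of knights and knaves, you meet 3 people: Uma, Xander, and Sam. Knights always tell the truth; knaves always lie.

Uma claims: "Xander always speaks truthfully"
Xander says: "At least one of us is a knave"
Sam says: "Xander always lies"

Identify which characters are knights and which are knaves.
Uma is a knight.
Xander is a knight.
Sam is a knave.

Verification:
- Uma (knight) says "Xander always speaks truthfully" - this is TRUE because Xander is a knight.
- Xander (knight) says "At least one of us is a knave" - this is TRUE because Sam is a knave.
- Sam (knave) says "Xander always lies" - this is FALSE (a lie) because Xander is a knight.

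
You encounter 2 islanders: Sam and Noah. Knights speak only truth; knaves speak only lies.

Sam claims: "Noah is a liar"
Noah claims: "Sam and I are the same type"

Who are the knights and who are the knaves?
Sam is a knight.
Noah is a knave.

Verification:
- Sam (knight) says "Noah is a liar" - this is TRUE because Noah is a knave.
- Noah (knave) says "Sam and I are the same type" - this is FALSE (a lie) because Noah is a knave and Sam is a knight.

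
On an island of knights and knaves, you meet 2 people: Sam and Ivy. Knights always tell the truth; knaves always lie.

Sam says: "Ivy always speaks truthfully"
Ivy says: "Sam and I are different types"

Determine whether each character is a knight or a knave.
Sam is a knave.
Ivy is a knave.

Verification:
- Sam (knave) says "Ivy always speaks truthfully" - this is FALSE (a lie) because Ivy is a knave.
- Ivy (knave) says "Sam and I are different types" - this is FALSE (a lie) because Ivy is a knave and Sam is a knave.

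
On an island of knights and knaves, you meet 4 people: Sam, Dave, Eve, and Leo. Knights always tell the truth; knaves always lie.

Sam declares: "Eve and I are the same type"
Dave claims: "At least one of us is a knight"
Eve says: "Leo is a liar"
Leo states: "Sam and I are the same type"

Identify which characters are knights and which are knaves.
Sam is a knight.
Dave is a knight.
Eve is a knight.
Leo is a knave.

Verification:
- Sam (knight) says "Eve and I are the same type" - this is TRUE because Sam is a knight and Eve is a knight.
- Dave (knight) says "At least one of us is a knight" - this is TRUE because Sam, Dave, and Eve are knights.
- Eve (knight) says "Leo is a liar" - this is TRUE because Leo is a knave.
- Leo (knave) says "Sam and I are the same type" - this is FALSE (a lie) because Leo is a knave and Sam is a knight.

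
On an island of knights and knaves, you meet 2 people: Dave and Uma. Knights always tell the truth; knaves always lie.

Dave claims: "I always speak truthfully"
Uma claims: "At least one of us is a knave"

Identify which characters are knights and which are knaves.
Dave is a knave.
Uma is a knight.

Verification:
- Dave (knave) says "I always speak truthfully" - this is FALSE (a lie) because Dave is a knave.
- Uma (knight) says "At least one of us is a knave" - this is TRUE because Dave is a knave.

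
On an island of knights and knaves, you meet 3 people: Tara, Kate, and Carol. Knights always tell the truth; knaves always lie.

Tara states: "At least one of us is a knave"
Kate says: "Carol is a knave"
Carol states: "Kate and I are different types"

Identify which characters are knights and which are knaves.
Tara is a knight.
Kate is a knave.
Carol is a knight.

Verification:
- Tara (knight) says "At least one of us is a knave" - this is TRUE because Kate is a knave.
- Kate (knave) says "Carol is a knave" - this is FALSE (a lie) because Carol is a knight.
- Carol (knight) says "Kate and I are different types" - this is TRUE because Carol is a knight and Kate is a knave.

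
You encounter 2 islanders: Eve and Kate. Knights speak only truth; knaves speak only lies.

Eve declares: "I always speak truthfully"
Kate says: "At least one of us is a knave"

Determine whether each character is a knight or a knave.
Eve is a knave.
Kate is a knight.

Verification:
- Eve (knave) says "I always speak truthfully" - this is FALSE (a lie) because Eve is a knave.
- Kate (knight) says "At least one of us is a knave" - this is TRUE because Eve is a knave.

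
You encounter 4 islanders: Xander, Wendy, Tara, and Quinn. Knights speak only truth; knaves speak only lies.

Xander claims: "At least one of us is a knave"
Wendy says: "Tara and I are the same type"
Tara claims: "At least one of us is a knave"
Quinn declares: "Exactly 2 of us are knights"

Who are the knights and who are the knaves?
Xander is a knight.
Wendy is a knight.
Tara is a knight.
Quinn is a knave.

Verification:
- Xander (knight) says "At least one of us is a knave" - this is TRUE because Quinn is a knave.
- Wendy (knight) says "Tara and I are the same type" - this is TRUE because Wendy is a knight and Tara is a knight.
- Tara (knight) says "At least one of us is a knave" - this is TRUE because Quinn is a knave.
- Quinn (knave) says "Exactly 2 of us are knights" - this is FALSE (a lie) because there are 3 knights.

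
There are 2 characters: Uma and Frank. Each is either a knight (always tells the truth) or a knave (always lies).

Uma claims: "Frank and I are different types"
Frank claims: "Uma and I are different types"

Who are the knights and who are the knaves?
Uma is a knave.
Frank is a knave.

Verification:
- Uma (knave) says "Frank and I are different types" - this is FALSE (a lie) because Uma is a knave and Frank is a knave.
- Frank (knave) says "Uma and I are different types" - this is FALSE (a lie) because Frank is a knave and Uma is a knave.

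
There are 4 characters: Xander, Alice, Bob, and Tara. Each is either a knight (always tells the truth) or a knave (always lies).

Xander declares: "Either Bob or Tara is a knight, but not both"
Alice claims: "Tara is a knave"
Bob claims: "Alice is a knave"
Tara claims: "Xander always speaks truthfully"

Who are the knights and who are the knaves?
Xander is a knave.
Alice is a knight.
Bob is a knave.
Tara is a knave.

Verification:
- Xander (knave) says "Either Bob or Tara is a knight, but not both" - this is FALSE (a lie) because Bob is a knave and Tara is a knave.
- Alice (knight) says "Tara is a knave" - this is TRUE because Tara is a knave.
- Bob (knave) says "Alice is a knave" - this is FALSE (a lie) because Alice is a knight.
- Tara (knave) says "Xander always speaks truthfully" - this is FALSE (a lie) because Xander is a knave.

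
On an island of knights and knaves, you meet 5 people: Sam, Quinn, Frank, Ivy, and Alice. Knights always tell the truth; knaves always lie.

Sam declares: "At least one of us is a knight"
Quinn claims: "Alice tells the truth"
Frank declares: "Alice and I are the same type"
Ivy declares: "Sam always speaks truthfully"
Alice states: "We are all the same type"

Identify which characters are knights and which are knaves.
Sam is a knight.
Quinn is a knight.
Frank is a knight.
Ivy is a knight.
Alice is a knight.

Verification:
- Sam (knight) says "At least one of us is a knight" - this is TRUE because Sam, Quinn, Frank, Ivy, and Alice are knights.
- Quinn (knight) says "Alice tells the truth" - this is TRUE because Alice is a knight.
- Frank (knight) says "Alice and I are the same type" - this is TRUE because Frank is a knight and Alice is a knight.
- Ivy (knight) says "Sam always speaks truthfully" - this is TRUE because Sam is a knight.
- Alice (knight) says "We are all the same type" - this is TRUE because Sam, Quinn, Frank, Ivy, and Alice are knights.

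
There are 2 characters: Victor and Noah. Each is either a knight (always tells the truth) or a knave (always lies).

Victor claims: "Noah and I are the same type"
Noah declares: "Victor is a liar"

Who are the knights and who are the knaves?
Victor is a knave.
Noah is a knight.

Verification:
- Victor (knave) says "Noah and I are the same type" - this is FALSE (a lie) because Victor is a knave and Noah is a knight.
- Noah (knight) says "Victor is a liar" - this is TRUE because Victor is a knave.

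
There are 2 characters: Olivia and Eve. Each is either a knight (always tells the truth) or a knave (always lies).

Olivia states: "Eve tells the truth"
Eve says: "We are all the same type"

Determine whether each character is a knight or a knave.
Olivia is a knight.
Eve is a knight.

Verification:
- Olivia (knight) says "Eve tells the truth" - this is TRUE because Eve is a knight.
- Eve (knight) says "We are all the same type" - this is TRUE because Olivia and Eve are knights.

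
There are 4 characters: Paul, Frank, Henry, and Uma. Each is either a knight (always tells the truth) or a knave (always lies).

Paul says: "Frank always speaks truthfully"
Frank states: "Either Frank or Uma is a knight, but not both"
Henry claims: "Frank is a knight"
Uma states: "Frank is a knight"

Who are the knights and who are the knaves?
Paul is a knave.
Frank is a knave.
Henry is a knave.
Uma is a knave.

Verification:
- Paul (knave) says "Frank always speaks truthfully" - this is FALSE (a lie) because Frank is a knave.
- Frank (knave) says "Either Frank or Uma is a knight, but not both" - this is FALSE (a lie) because Frank is a knave and Uma is a knave.
- Henry (knave) says "Frank is a knight" - this is FALSE (a lie) because Frank is a knave.
- Uma (knave) says "Frank is a knight" - this is FALSE (a lie) because Frank is a knave.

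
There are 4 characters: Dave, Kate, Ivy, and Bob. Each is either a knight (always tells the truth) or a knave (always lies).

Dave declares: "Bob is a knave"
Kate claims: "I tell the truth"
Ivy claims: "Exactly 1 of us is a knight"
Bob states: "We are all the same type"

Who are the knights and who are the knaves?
Dave is a knight.
Kate is a knight.
Ivy is a knave.
Bob is a knave.

Verification:
- Dave (knight) says "Bob is a knave" - this is TRUE because Bob is a knave.
- Kate (knight) says "I tell the truth" - this is TRUE because Kate is a knight.
- Ivy (knave) says "Exactly 1 of us is a knight" - this is FALSE (a lie) because there are 2 knights.
- Bob (knave) says "We are all the same type" - this is FALSE (a lie) because Dave and Kate are knights and Ivy and Bob are knaves.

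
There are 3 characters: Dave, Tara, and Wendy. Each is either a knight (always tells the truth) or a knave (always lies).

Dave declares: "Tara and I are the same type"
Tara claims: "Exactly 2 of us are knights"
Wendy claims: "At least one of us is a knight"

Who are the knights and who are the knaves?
Dave is a knave.
Tara is a knight.
Wendy is a knight.

Verification:
- Dave (knave) says "Tara and I are the same type" - this is FALSE (a lie) because Dave is a knave and Tara is a knight.
- Tara (knight) says "Exactly 2 of us are knights" - this is TRUE because there are 2 knights.
- Wendy (knight) says "At least one of us is a knight" - this is TRUE because Tara and Wendy are knights.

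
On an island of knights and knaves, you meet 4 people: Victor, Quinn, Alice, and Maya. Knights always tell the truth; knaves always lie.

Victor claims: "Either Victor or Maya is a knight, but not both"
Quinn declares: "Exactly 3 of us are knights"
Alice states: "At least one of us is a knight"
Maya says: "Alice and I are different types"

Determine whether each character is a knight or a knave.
Victor is a knave.
Quinn is a knave.
Alice is a knave.
Maya is a knave.

Verification:
- Victor (knave) says "Either Victor or Maya is a knight, but not both" - this is FALSE (a lie) because Victor is a knave and Maya is a knave.
- Quinn (knave) says "Exactly 3 of us are knights" - this is FALSE (a lie) because there are 0 knights.
- Alice (knave) says "At least one of us is a knight" - this is FALSE (a lie) because no one is a knight.
- Maya (knave) says "Alice and I are different types" - this is FALSE (a lie) because Maya is a knave and Alice is a knave.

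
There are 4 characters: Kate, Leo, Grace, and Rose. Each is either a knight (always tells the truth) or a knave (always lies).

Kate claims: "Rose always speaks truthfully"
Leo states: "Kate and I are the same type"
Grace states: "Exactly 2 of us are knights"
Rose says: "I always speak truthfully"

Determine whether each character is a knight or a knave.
Kate is a knight.
Leo is a knight.
Grace is a knave.
Rose is a knight.

Verification:
- Kate (knight) says "Rose always speaks truthfully" - this is TRUE because Rose is a knight.
- Leo (knight) says "Kate and I are the same type" - this is TRUE because Leo is a knight and Kate is a knight.
- Grace (knave) says "Exactly 2 of us are knights" - this is FALSE (a lie) because there are 3 knights.
- Rose (knight) says "I always speak truthfully" - this is TRUE because Rose is a knight.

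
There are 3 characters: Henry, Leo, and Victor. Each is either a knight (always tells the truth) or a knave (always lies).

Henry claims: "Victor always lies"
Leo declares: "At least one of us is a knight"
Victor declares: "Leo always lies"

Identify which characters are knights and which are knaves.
Henry is a knight.
Leo is a knight.
Victor is a knave.

Verification:
- Henry (knight) says "Victor always lies" - this is TRUE because Victor is a knave.
- Leo (knight) says "At least one of us is a knight" - this is TRUE because Henry and Leo are knights.
- Victor (knave) says "Leo always lies" - this is FALSE (a lie) because Leo is a knight.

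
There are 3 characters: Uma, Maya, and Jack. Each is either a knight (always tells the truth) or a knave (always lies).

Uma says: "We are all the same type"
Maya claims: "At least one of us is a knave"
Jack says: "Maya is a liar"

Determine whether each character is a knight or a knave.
Uma is a knave.
Maya is a knight.
Jack is a knave.

Verification:
- Uma (knave) says "We are all the same type" - this is FALSE (a lie) because Maya is a knight and Uma and Jack are knaves.
- Maya (knight) says "At least one of us is a knave" - this is TRUE because Uma and Jack are knaves.
- Jack (knave) says "Maya is a liar" - this is FALSE (a lie) because Maya is a knight.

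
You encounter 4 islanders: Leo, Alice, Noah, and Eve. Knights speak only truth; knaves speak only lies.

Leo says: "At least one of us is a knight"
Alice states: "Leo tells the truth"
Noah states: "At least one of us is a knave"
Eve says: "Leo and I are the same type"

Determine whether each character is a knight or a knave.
Leo is a knight.
Alice is a knight.
Noah is a knight.
Eve is a knave.

Verification:
- Leo (knight) says "At least one of us is a knight" - this is TRUE because Leo, Alice, and Noah are knights.
- Alice (knight) says "Leo tells the truth" - this is TRUE because Leo is a knight.
- Noah (knight) says "At least one of us is a knave" - this is TRUE because Eve is a knave.
- Eve (knave) says "Leo and I are the same type" - this is FALSE (a lie) because Eve is a knave and Leo is a knight.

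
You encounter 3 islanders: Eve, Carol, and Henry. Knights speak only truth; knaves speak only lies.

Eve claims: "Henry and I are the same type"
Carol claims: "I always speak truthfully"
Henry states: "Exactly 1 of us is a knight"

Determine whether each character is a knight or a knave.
Eve is a knave.
Carol is a knave.
Henry is a knight.

Verification:
- Eve (knave) says "Henry and I are the same type" - this is FALSE (a lie) because Eve is a knave and Henry is a knight.
- Carol (knave) says "I always speak truthfully" - this is FALSE (a lie) because Carol is a knave.
- Henry (knight) says "Exactly 1 of us is a knight" - this is TRUE because there are 1 knights.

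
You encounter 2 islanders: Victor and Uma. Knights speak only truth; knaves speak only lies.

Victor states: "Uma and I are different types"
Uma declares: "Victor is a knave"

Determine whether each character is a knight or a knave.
Victor is a knight.
Uma is a knave.

Verification:
- Victor (knight) says "Uma and I are different types" - this is TRUE because Victor is a knight and Uma is a knave.
- Uma (knave) says "Victor is a knave" - this is FALSE (a lie) because Victor is a knight.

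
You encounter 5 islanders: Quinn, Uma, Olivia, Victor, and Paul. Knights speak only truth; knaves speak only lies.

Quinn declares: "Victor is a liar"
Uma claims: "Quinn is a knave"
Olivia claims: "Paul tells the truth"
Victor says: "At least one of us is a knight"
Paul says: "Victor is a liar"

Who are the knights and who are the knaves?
Quinn is a knave.
Uma is a knight.
Olivia is a knave.
Victor is a knight.
Paul is a knave.

Verification:
- Quinn (knave) says "Victor is a liar" - this is FALSE (a lie) because Victor is a knight.
- Uma (knight) says "Quinn is a knave" - this is TRUE because Quinn is a knave.
- Olivia (knave) says "Paul tells the truth" - this is FALSE (a lie) because Paul is a knave.
- Victor (knight) says "At least one of us is a knight" - this is TRUE because Uma and Victor are knights.
- Paul (knave) says "Victor is a liar" - this is FALSE (a lie) because Victor is a knight.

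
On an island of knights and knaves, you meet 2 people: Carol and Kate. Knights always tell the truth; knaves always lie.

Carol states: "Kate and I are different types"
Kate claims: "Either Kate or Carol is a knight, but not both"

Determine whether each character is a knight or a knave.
Carol is a knave.
Kate is a knave.

Verification:
- Carol (knave) says "Kate and I are different types" - this is FALSE (a lie) because Carol is a knave and Kate is a knave.
- Kate (knave) says "Either Kate or Carol is a knight, but not both" - this is FALSE (a lie) because Kate is a knave and Carol is a knave.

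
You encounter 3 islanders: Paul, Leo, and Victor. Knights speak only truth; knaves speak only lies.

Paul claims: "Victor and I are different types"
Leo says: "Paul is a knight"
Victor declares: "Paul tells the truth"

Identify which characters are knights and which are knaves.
Paul is a knave.
Leo is a knave.
Victor is a knave.

Verification:
- Paul (knave) says "Victor and I are different types" - this is FALSE (a lie) because Paul is a knave and Victor is a knave.
- Leo (knave) says "Paul is a knight" - this is FALSE (a lie) because Paul is a knave.
- Victor (knave) says "Paul tells the truth" - this is FALSE (a lie) because Paul is a knave.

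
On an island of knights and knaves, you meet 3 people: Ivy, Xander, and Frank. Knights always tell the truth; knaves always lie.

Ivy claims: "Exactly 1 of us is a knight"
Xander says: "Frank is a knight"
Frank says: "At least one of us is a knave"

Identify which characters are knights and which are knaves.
Ivy is a knave.
Xander is a knight.
Frank is a knight.

Verification:
- Ivy (knave) says "Exactly 1 of us is a knight" - this is FALSE (a lie) because there are 2 knights.
- Xander (knight) says "Frank is a knight" - this is TRUE because Frank is a knight.
- Frank (knight) says "At least one of us is a knave" - this is TRUE because Ivy is a knave.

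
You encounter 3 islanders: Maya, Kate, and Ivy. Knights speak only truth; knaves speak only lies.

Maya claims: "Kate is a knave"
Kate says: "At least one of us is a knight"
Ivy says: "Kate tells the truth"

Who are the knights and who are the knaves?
Maya is a knave.
Kate is a knight.
Ivy is a knight.

Verification:
- Maya (knave) says "Kate is a knave" - this is FALSE (a lie) because Kate is a knight.
- Kate (knight) says "At least one of us is a knight" - this is TRUE because Kate and Ivy are knights.
- Ivy (knight) says "Kate tells the truth" - this is TRUE because Kate is a knight.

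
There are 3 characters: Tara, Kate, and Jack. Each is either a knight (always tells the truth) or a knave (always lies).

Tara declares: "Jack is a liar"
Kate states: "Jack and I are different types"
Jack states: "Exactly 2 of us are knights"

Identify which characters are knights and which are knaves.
Tara is a knight.
Kate is a knave.
Jack is a knave.

Verification:
- Tara (knight) says "Jack is a liar" - this is TRUE because Jack is a knave.
- Kate (knave) says "Jack and I are different types" - this is FALSE (a lie) because Kate is a knave and Jack is a knave.
- Jack (knave) says "Exactly 2 of us are knights" - this is FALSE (a lie) because there are 1 knights.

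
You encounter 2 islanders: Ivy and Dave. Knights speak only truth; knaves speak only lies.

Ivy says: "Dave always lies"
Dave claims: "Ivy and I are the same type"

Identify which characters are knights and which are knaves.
Ivy is a knight.
Dave is a knave.

Verification:
- Ivy (knight) says "Dave always lies" - this is TRUE because Dave is a knave.
- Dave (knave) says "Ivy and I are the same type" - this is FALSE (a lie) because Dave is a knave and Ivy is a knight.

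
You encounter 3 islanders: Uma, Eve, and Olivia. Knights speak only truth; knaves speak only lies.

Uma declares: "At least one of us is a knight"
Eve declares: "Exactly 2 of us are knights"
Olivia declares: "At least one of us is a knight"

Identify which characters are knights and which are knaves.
Uma is a knave.
Eve is a knave.
Olivia is a knave.

Verification:
- Uma (knave) says "At least one of us is a knight" - this is FALSE (a lie) because no one is a knight.
- Eve (knave) says "Exactly 2 of us are knights" - this is FALSE (a lie) because there are 0 knights.
- Olivia (knave) says "At least one of us is a knight" - this is FALSE (a lie) because no one is a knight.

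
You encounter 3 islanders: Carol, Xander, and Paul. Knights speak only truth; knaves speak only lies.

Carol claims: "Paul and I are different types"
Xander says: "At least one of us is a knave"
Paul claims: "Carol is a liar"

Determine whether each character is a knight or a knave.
Carol is a knight.
Xander is a knight.
Paul is a knave.

Verification:
- Carol (knight) says "Paul and I are different types" - this is TRUE because Carol is a knight and Paul is a knave.
- Xander (knight) says "At least one of us is a knave" - this is TRUE because Paul is a knave.
- Paul (knave) says "Carol is a liar" - this is FALSE (a lie) because Carol is a knight.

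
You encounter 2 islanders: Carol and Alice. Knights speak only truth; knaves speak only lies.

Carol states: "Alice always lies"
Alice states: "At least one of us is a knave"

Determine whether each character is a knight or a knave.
Carol is a knave.
Alice is a knight.

Verification:
- Carol (knave) says "Alice always lies" - this is FALSE (a lie) because Alice is a knight.
- Alice (knight) says "At least one of us is a knave" - this is TRUE because Carol is a knave.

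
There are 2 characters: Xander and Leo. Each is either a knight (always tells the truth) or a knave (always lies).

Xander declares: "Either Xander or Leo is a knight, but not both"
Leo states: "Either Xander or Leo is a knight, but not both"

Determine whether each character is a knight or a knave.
Xander is a knave.
Leo is a knave.

Verification:
- Xander (knave) says "Either Xander or Leo is a knight, but not both" - this is FALSE (a lie) because Xander is a knave and Leo is a knave.
- Leo (knave) says "Either Xander or Leo is a knight, but not both" - this is FALSE (a lie) because Xander is a knave and Leo is a knave.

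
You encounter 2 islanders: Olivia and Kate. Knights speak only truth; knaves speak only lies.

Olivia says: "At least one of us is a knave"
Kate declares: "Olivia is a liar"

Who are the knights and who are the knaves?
Olivia is a knight.
Kate is a knave.

Verification:
- Olivia (knight) says "At least one of us is a knave" - this is TRUE because Kate is a knave.
- Kate (knave) says "Olivia is a liar" - this is FALSE (a lie) because Olivia is a knight.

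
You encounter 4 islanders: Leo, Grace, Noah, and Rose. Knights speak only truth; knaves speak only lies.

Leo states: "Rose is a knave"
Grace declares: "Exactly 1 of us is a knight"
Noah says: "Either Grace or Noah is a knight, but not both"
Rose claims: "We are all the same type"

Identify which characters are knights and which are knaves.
Leo is a knight.
Grace is a knave.
Noah is a knight.
Rose is a knave.

Verification:
- Leo (knight) says "Rose is a knave" - this is TRUE because Rose is a knave.
- Grace (knave) says "Exactly 1 of us is a knight" - this is FALSE (a lie) because there are 2 knights.
- Noah (knight) says "Either Grace or Noah is a knight, but not both" - this is TRUE because Grace is a knave and Noah is a knight.
- Rose (knave) says "We are all the same type" - this is FALSE (a lie) because Leo and Noah are knights and Grace and Rose are knaves.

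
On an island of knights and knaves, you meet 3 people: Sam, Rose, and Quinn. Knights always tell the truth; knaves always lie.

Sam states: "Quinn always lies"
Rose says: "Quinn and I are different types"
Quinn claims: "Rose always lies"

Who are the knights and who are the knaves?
Sam is a knight.
Rose is a knight.
Quinn is a knave.

Verification:
- Sam (knight) says "Quinn always lies" - this is TRUE because Quinn is a knave.
- Rose (knight) says "Quinn and I are different types" - this is TRUE because Rose is a knight and Quinn is a knave.
- Quinn (knave) says "Rose always lies" - this is FALSE (a lie) because Rose is a knight.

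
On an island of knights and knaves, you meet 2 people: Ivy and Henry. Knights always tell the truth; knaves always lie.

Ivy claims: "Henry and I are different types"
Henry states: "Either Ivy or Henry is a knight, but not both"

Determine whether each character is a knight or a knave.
Ivy is a knave.
Henry is a knave.

Verification:
- Ivy (knave) says "Henry and I are different types" - this is FALSE (a lie) because Ivy is a knave and Henry is a knave.
- Henry (knave) says "Either Ivy or Henry is a knight, but not both" - this is FALSE (a lie) because Ivy is a knave and Henry is a knave.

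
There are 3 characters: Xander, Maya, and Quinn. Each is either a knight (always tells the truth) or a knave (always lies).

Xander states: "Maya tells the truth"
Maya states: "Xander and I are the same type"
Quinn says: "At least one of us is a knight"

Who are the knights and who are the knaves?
Xander is a knight.
Maya is a knight.
Quinn is a knight.

Verification:
- Xander (knight) says "Maya tells the truth" - this is TRUE because Maya is a knight.
- Maya (knight) says "Xander and I are the same type" - this is TRUE because Maya is a knight and Xander is a knight.
- Quinn (knight) says "At least one of us is a knight" - this is TRUE because Xander, Maya, and Quinn are knights.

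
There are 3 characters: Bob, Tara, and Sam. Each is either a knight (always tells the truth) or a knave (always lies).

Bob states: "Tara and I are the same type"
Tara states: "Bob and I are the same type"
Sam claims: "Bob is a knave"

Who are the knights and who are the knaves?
Bob is a knight.
Tara is a knight.
Sam is a knave.

Verification:
- Bob (knight) says "Tara and I are the same type" - this is TRUE because Bob is a knight and Tara is a knight.
- Tara (knight) says "Bob and I are the same type" - this is TRUE because Tara is a knight and Bob is a knight.
- Sam (knave) says "Bob is a knave" - this is FALSE (a lie) because Bob is a knight.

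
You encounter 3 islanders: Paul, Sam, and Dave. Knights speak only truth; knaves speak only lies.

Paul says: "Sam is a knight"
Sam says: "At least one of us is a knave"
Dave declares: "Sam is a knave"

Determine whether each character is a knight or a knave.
Paul is a knight.
Sam is a knight.
Dave is a knave.

Verification:
- Paul (knight) says "Sam is a knight" - this is TRUE because Sam is a knight.
- Sam (knight) says "At least one of us is a knave" - this is TRUE because Dave is a knave.
- Dave (knave) says "Sam is a knave" - this is FALSE (a lie) because Sam is a knight.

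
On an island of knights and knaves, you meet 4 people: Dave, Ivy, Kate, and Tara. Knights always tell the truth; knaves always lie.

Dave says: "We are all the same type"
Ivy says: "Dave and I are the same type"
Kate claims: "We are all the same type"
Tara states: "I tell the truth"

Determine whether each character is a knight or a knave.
Dave is a knight.
Ivy is a knight.
Kate is a knight.
Tara is a knight.

Verification:
- Dave (knight) says "We are all the same type" - this is TRUE because Dave, Ivy, Kate, and Tara are knights.
- Ivy (knight) says "Dave and I are the same type" - this is TRUE because Ivy is a knight and Dave is a knight.
- Kate (knight) says "We are all the same type" - this is TRUE because Dave, Ivy, Kate, and Tara are knights.
- Tara (knight) says "I tell the truth" - this is TRUE because Tara is a knight.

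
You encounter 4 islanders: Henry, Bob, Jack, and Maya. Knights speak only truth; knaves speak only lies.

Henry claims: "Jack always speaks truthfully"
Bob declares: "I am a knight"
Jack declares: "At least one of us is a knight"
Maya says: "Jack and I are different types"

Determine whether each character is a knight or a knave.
Henry is a knave.
Bob is a knave.
Jack is a knave.
Maya is a knave.

Verification:
- Henry (knave) says "Jack always speaks truthfully" - this is FALSE (a lie) because Jack is a knave.
- Bob (knave) says "I am a knight" - this is FALSE (a lie) because Bob is a knave.
- Jack (knave) says "At least one of us is a knight" - this is FALSE (a lie) because no one is a knight.
- Maya (knave) says "Jack and I are different types" - this is FALSE (a lie) because Maya is a knave and Jack is a knave.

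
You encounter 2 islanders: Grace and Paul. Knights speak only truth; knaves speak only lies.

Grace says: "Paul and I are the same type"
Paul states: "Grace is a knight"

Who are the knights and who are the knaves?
Grace is a knight.
Paul is a knight.

Verification:
- Grace (knight) says "Paul and I are the same type" - this is TRUE because Grace is a knight and Paul is a knight.
- Paul (knight) says "Grace is a knight" - this is TRUE because Grace is a knight.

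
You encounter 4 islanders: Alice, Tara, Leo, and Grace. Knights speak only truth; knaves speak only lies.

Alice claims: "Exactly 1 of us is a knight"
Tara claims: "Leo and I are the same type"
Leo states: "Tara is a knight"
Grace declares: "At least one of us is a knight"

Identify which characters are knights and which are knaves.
Alice is a knave.
Tara is a knight.
Leo is a knight.
Grace is a knight.

Verification:
- Alice (knave) says "Exactly 1 of us is a knight" - this is FALSE (a lie) because there are 3 knights.
- Tara (knight) says "Leo and I are the same type" - this is TRUE because Tara is a knight and Leo is a knight.
- Leo (knight) says "Tara is a knight" - this is TRUE because Tara is a knight.
- Grace (knight) says "At least one of us is a knight" - this is TRUE because Tara, Leo, and Grace are knights.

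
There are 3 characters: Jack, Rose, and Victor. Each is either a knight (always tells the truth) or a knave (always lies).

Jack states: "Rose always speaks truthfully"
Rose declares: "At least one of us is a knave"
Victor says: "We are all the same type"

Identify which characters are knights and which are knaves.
Jack is a knight.
Rose is a knight.
Victor is a knave.

Verification:
- Jack (knight) says "Rose always speaks truthfully" - this is TRUE because Rose is a knight.
- Rose (knight) says "At least one of us is a knave" - this is TRUE because Victor is a knave.
- Victor (knave) says "We are all the same type" - this is FALSE (a lie) because Jack and Rose are knights and Victor is a knave.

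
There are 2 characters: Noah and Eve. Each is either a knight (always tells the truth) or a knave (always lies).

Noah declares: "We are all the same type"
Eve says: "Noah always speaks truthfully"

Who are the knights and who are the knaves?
Noah is a knight.
Eve is a knight.

Verification:
- Noah (knight) says "We are all the same type" - this is TRUE because Noah and Eve are knights.
- Eve (knight) says "Noah always speaks truthfully" - this is TRUE because Noah is a knight.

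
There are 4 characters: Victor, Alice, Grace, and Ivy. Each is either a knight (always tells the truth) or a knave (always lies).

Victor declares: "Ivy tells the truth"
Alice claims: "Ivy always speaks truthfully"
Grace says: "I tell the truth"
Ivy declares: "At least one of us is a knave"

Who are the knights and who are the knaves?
Victor is a knight.
Alice is a knight.
Grace is a knave.
Ivy is a knight.

Verification:
- Victor (knight) says "Ivy tells the truth" - this is TRUE because Ivy is a knight.
- Alice (knight) says "Ivy always speaks truthfully" - this is TRUE because Ivy is a knight.
- Grace (knave) says "I tell the truth" - this is FALSE (a lie) because Grace is a knave.
- Ivy (knight) says "At least one of us is a knave" - this is TRUE because Grace is a knave.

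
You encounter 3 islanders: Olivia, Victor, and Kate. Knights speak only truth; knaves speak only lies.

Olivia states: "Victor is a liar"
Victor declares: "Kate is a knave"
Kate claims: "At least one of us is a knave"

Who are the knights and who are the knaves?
Olivia is a knight.
Victor is a knave.
Kate is a knight.

Verification:
- Olivia (knight) says "Victor is a liar" - this is TRUE because Victor is a knave.
- Victor (knave) says "Kate is a knave" - this is FALSE (a lie) because Kate is a knight.
- Kate (knight) says "At least one of us is a knave" - this is TRUE because Victor is a knave.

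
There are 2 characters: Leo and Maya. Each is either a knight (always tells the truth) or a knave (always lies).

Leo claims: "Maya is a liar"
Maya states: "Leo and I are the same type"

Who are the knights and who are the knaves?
Leo is a knight.
Maya is a knave.

Verification:
- Leo (knight) says "Maya is a liar" - this is TRUE because Maya is a knave.
- Maya (knave) says "Leo and I are the same type" - this is FALSE (a lie) because Maya is a knave and Leo is a knight.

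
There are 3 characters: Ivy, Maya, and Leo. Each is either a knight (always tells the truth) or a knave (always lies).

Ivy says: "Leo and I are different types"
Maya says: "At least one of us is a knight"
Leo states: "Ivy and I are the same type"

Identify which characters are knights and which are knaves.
Ivy is a knight.
Maya is a knight.
Leo is a knave.

Verification:
- Ivy (knight) says "Leo and I are different types" - this is TRUE because Ivy is a knight and Leo is a knave.
- Maya (knight) says "At least one of us is a knight" - this is TRUE because Ivy and Maya are knights.
- Leo (knave) says "Ivy and I are the same type" - this is FALSE (a lie) because Leo is a knave and Ivy is a knight.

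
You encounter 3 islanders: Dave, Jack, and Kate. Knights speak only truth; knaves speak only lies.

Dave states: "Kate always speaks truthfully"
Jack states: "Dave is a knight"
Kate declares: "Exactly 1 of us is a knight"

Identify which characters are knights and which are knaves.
Dave is a knave.
Jack is a knave.
Kate is a knave.

Verification:
- Dave (knave) says "Kate always speaks truthfully" - this is FALSE (a lie) because Kate is a knave.
- Jack (knave) says "Dave is a knight" - this is FALSE (a lie) because Dave is a knave.
- Kate (knave) says "Exactly 1 of us is a knight" - this is FALSE (a lie) because there are 0 knights.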